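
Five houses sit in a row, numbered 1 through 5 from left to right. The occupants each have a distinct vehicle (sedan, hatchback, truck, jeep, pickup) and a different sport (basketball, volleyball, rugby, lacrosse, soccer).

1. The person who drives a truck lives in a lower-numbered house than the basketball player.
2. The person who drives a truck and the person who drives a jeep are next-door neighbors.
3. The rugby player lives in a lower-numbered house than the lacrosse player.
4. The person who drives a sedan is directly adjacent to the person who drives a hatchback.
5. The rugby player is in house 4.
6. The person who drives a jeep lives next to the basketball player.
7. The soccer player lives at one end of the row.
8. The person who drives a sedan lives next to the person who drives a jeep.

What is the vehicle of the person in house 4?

By clue 5, the rugby player is in house 4.
By clue 3, the lacrosse player is in house 5.
So house 1 gets soccer for sport.
The person who drives a truck is narrowed to house 1 or 2; consider each.
Placing it in house 2 leads to a contradiction, so it's in house 1.
Clue 2: the person who drives a jeep is in house 2.
From clue 6, the basketball player must be in house 3.
House 2 sport: only volleyball fits.
Clue 4 places the person who drives a hatchback in house 4.
So house 3 gets sedan for vehicle.
House 5 vehicle: only pickup fits.
So: house 1 = truck/soccer, house 2 = jeep/volleyball, house 3 = sedan/basketball, house 4 = hatchback/rugby, house 5 = pickup/lacrosse.

hatchback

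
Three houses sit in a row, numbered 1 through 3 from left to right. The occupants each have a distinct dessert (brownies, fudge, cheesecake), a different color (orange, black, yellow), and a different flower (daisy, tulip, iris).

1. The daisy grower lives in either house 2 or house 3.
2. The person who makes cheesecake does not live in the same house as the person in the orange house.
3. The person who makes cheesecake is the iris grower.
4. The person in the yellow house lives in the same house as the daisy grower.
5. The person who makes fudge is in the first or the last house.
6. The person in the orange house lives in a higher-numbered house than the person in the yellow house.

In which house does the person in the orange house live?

3

Clue 6 places the person in the orange house in house 3.
By clue 6, the person in the yellow house is in house 2.
The only color still possible for house 1 is black.
From clue 4, the daisy grower must be in house 2.
House 1 flower: only iris fits.
House 3's flower must be tulip (nothing else left).
Clue 3: the person who makes cheesecake is in house 1.
So house 2 gets brownies for dessert.
The only dessert still possible for house 3 is fudge.
So: house 1 = cheesecake/black/iris, house 2 = brownies/yellow/daisy, house 3 = fudge/orange/tulip.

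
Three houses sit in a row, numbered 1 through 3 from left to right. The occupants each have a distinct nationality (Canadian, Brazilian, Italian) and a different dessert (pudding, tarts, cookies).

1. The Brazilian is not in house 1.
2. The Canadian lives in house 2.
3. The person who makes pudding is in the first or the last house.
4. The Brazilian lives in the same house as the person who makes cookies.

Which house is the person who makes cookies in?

3

The Canadian is in house 2 (clue 2).
House 1 nationality: only Italian fits.
House 3 nationality: only Brazilian fits.
By clue 4, the person who makes cookies is in house 3.
House 2 dessert: only tarts fits.
The only dessert still possible for house 1 is pudding.
So: house 1 = Italian/pudding, house 2 = Canadian/tarts, house 3 = Brazilian/cookies.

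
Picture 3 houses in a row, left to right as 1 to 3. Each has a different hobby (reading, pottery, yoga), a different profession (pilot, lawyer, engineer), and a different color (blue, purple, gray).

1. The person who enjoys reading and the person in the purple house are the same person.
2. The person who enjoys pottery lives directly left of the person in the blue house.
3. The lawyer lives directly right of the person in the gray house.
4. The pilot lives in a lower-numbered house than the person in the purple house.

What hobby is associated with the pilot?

pottery

The only color still possible for house 1 is gray.
By clue 3, the lawyer is in house 2.
House 3's profession must be engineer (nothing else left).
The only profession still possible for house 1 is pilot.
The person who enjoys pottery is narrowed to house 1 or 2; consider each.
Placing it in house 2 leads to a contradiction, so it's in house 1.
Clue 2: the person in the blue house is in house 2.
House 3's color must be purple (nothing else left).
Clue 1 places the person who enjoys reading in house 3.
House 2 hobby: only yoga fits.
So: house 1 = pottery/pilot/gray, house 2 = yoga/lawyer/blue, house 3 = reading/engineer/purple.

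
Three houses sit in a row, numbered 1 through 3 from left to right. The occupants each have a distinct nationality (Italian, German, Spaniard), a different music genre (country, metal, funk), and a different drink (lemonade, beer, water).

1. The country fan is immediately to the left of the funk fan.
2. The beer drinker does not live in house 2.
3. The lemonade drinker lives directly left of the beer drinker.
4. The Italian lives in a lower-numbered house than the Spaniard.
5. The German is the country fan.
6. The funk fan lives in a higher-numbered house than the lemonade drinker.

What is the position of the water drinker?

1

The lemonade drinker is in house 2 (clue 3).
Clue 3: the beer drinker is in house 3.
From clue 6, the funk fan must be in house 3.
House 3 nationality: only Spaniard fits.
That leaves water as the drink for house 1.
From clue 1, the country fan must be in house 2.
By clue 5, the German is in house 2.
That leaves Italian as the nationality for house 1.
House 1 music genre: only metal fits.
So: house 1 = Italian/metal/water, house 2 = German/country/lemonade, house 3 = Spaniard/funk/beer.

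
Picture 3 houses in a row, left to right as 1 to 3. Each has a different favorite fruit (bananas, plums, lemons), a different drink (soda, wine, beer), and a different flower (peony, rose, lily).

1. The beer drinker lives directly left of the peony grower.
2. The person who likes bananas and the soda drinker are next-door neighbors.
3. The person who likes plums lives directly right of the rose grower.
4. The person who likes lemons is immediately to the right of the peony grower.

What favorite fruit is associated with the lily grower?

From clue 4, the person who likes lemons must be in house 3.
Clue 4: the peony grower is in house 2.
House 1 favorite fruit: only bananas fits.
House 2 favorite fruit: only plums fits.
House 1's flower must be rose (nothing else left).
The only flower still possible for house 3 is lily.
Clue 1: the beer drinker is in house 1.
The soda drinker is in house 2 (clue 2).
The only drink still possible for house 3 is wine.
So: house 1 = bananas/beer/rose, house 2 = plums/soda/peony, house 3 = lemons/wine/lily.

lemons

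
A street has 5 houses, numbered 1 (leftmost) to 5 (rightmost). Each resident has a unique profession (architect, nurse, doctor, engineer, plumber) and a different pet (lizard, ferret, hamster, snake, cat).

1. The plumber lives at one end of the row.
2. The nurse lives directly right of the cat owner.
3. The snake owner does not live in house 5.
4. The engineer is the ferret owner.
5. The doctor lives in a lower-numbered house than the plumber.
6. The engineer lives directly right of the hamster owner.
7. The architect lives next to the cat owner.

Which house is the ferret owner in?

Clue 5: the plumber is in house 5.
So house 5 gets lizard for pet.
The engineer is narrowed to house 2 or 3 or 4; consider each.
Placing it in house 2 and house 3 leads to a contradiction, so it's in house 4.
By clue 4, the ferret owner is in house 4.
Clue 6: the hamster owner is in house 3.
The nurse is narrowed to house 2 or 3; consider each.
Placing it in house 2 leads to a contradiction, so it's in house 3.
By clue 2, the cat owner is in house 2.
So house 2 gets doctor for profession.
That leaves snake as the pet for house 1.
House 1's profession must be architect (nothing else left).
So: house 1 = architect/snake, house 2 = doctor/cat, house 3 = nurse/hamster, house 4 = engineer/ferret, house 5 = plumber/lizard.

4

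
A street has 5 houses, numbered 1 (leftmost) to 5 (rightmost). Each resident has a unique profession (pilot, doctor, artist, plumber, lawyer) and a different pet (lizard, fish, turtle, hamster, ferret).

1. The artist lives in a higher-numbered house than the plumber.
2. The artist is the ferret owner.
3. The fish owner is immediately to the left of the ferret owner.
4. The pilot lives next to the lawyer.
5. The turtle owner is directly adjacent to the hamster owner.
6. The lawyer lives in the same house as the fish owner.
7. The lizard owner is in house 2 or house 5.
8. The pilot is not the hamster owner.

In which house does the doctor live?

The lizard owner is narrowed to house 2 or 5; consider each.
Placing it in house 2 leads to a contradiction, so it's in house 5.
The only profession still possible for house 5 is doctor.
The artist is narrowed to house 2 or 3 or 4; consider each.
Placing it in house 2 and house 3 leads to a contradiction, so it's in house 4.
From clue 2, the ferret owner must be in house 4.
From clue 3, the fish owner must be in house 3.
Clue 6: the lawyer is in house 3.
Clue 4: the pilot is in house 2.
The hamster owner is in house 1 (clue 8).
House 1 profession: only plumber fits.
House 2 pet: only turtle fits.
So: house 1 = plumber/hamster, house 2 = pilot/turtle, house 3 = lawyer/fish, house 4 = artist/ferret, house 5 = doctor/lizard.

5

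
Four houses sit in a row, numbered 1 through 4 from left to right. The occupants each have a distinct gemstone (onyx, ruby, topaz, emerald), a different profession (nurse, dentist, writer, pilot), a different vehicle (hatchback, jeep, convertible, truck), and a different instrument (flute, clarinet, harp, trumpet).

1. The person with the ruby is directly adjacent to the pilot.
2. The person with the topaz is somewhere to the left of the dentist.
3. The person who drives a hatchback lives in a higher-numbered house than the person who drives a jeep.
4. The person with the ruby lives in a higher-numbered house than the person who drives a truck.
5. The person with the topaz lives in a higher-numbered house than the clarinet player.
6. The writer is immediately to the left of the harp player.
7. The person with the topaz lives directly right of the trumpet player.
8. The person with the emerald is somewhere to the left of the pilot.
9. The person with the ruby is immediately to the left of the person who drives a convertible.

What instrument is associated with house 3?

So house 4 gets onyx for gemstone.
House 1's gemstone must be emerald (nothing else left).
The person with the ruby is narrowed to house 2 or 3; consider each.
Placing it in house 3 leads to a contradiction, so it's in house 2.
Clue 1 places the pilot in house 3.
From clue 4, the person who drives a truck must be in house 1.
The person who drives a convertible is in house 3 (clue 9).
House 3 gemstone: only topaz fits.
House 4 vehicle: only hatchback fits.
The trumpet player is in house 2 (clue 7).
House 4's profession must be dentist (nothing else left).
The only vehicle still possible for house 2 is jeep.
So house 4 gets flute for instrument.
From clue 6, the writer must be in house 2.
The only profession still possible for house 1 is nurse.
House 1 instrument: only clarinet fits.
So house 3 gets harp for instrument.
So: house 1 = emerald/nurse/truck/clarinet, house 2 = ruby/writer/jeep/trumpet, house 3 = topaz/pilot/convertible/harp, house 4 = onyx/dentist/hatchback/flute.

harp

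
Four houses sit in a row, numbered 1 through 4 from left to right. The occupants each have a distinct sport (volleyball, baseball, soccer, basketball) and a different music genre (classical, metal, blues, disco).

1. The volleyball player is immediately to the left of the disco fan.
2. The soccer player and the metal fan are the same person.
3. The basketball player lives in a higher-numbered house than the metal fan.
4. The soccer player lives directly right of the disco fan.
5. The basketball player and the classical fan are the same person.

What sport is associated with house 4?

basketball

Clue 2: the soccer player is in house 3.
From clue 2, the metal fan must be in house 3.
By clue 3, the basketball player is in house 4.
Clue 4 places the disco fan in house 2.
Clue 5 places the classical fan in house 4.
The only music genre still possible for house 1 is blues.
Clue 1 places the volleyball player in house 1.
So house 2 gets baseball for sport.
So: house 1 = volleyball/blues, house 2 = baseball/disco, house 3 = soccer/metal, house 4 = basketball/classical.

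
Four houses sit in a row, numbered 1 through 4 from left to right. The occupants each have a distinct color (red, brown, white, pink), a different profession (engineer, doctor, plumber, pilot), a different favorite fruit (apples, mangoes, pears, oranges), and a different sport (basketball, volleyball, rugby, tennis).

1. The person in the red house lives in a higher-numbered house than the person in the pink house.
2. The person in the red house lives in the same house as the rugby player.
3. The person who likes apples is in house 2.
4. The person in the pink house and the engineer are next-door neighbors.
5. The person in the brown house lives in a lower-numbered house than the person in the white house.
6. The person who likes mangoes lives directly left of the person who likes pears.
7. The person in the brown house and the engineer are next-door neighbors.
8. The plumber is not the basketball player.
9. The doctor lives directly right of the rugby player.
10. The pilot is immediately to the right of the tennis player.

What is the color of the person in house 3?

Clue 3 places the person who likes apples in house 2.
The person who likes mangoes is in house 3 (clue 6).
Clue 6 places the person who likes pears in house 4.
That leaves white as the color for house 4.
The only favorite fruit still possible for house 1 is oranges.
The person in the pink house is narrowed to house 1 or 2; consider each.
Placing it in house 2 leads to a contradiction, so it's in house 1.
Clue 4: the engineer is in house 2.
House 2 color: only red fits.
The only color still possible for house 3 is brown.
So house 1 gets plumber for profession.
Clue 2: the rugby player is in house 2.
Clue 9 places the doctor in house 3.
That leaves pilot as the profession for house 4.
House 1 sport: only volleyball fits.
The only sport still possible for house 3 is tennis.
So house 4 gets basketball for sport.
So: house 1 = pink/plumber/oranges/volleyball, house 2 = red/engineer/apples/rugby, house 3 = brown/doctor/mangoes/tennis, house 4 = white/pilot/pears/basketball.

brown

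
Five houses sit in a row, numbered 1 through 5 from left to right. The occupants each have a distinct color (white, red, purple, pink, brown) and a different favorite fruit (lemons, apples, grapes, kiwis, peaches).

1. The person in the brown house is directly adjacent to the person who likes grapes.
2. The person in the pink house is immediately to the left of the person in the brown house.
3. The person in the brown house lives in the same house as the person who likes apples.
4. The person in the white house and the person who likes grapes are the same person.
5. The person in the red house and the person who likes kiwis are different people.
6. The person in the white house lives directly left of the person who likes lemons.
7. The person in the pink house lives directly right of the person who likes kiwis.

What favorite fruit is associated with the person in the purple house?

The person in the brown house is narrowed to house 3 or 4 or 5; consider each.
Placing it in house 4 and house 5 leads to a contradiction, so it's in house 3.
Clue 2 places the person in the pink house in house 2.
The person who likes apples is in house 3 (clue 3).
From clue 7, the person who likes kiwis must be in house 1.
The person who likes grapes is in house 4 (clue 4).
So house 1 gets purple for color.
House 4 color: only white fits.
That leaves red as the color for house 5.
That leaves peaches as the favorite fruit for house 2.
That leaves lemons as the favorite fruit for house 5.
So: house 1 = purple/kiwis, house 2 = pink/peaches, house 3 = brown/apples, house 4 = white/grapes, house 5 = red/lemons.

kiwis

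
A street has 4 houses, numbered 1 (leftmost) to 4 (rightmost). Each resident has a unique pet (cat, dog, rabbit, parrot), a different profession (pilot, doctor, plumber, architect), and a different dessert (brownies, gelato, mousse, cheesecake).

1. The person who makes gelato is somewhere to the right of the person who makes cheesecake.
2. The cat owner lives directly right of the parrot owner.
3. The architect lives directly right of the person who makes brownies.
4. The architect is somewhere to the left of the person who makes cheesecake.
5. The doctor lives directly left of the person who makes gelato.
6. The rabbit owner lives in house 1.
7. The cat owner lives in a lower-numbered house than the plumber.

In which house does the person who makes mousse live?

From clue 4, the architect must be in house 2.
Clue 4: the person who makes cheesecake is in house 3.
The rabbit owner is in house 1 (clue 6).
That leaves dog as the pet for house 4.
Clue 1 places the person who makes gelato in house 4.
By clue 2, the cat owner is in house 3.
By clue 2, the parrot owner is in house 2.
From clue 3, the person who makes brownies must be in house 1.
The doctor is in house 3 (clue 5).
From clue 7, the plumber must be in house 4.
House 1 profession: only pilot fits.
So house 2 gets mousse for dessert.
So: house 1 = rabbit/pilot/brownies, house 2 = parrot/architect/mousse, house 3 = cat/doctor/cheesecake, house 4 = dog/plumber/gelato.

2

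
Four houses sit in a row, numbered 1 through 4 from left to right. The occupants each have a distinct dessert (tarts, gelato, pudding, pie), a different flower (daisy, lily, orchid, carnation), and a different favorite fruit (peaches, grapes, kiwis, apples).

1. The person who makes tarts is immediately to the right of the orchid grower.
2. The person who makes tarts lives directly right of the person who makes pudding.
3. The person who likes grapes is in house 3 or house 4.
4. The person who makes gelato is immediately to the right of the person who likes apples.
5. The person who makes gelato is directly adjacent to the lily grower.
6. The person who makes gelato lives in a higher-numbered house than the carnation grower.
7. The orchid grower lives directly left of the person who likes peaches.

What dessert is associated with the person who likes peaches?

tarts

The person who likes grapes is narrowed to house 3 or 4; consider each.
Placing it in house 3 leads to a contradiction, so it's in house 4.
The person who makes pudding is narrowed to house 1 or 2; consider each.
Placing it in house 2 leads to a contradiction, so it's in house 1.
Clue 2: the person who makes tarts is in house 2.
Clue 1 places the orchid grower in house 1.
The person who likes peaches is in house 2 (clue 7).
House 1 favorite fruit: only kiwis fits.
So house 3 gets apples for favorite fruit.
From clue 4, the person who makes gelato must be in house 4.
From clue 5, the lily grower must be in house 3.
The only dessert still possible for house 3 is pie.
House 2 flower: only carnation fits.
That leaves daisy as the flower for house 4.
So: house 1 = pudding/orchid/kiwis, house 2 = tarts/carnation/peaches, house 3 = pie/lily/apples, house 4 = gelato/daisy/grapes.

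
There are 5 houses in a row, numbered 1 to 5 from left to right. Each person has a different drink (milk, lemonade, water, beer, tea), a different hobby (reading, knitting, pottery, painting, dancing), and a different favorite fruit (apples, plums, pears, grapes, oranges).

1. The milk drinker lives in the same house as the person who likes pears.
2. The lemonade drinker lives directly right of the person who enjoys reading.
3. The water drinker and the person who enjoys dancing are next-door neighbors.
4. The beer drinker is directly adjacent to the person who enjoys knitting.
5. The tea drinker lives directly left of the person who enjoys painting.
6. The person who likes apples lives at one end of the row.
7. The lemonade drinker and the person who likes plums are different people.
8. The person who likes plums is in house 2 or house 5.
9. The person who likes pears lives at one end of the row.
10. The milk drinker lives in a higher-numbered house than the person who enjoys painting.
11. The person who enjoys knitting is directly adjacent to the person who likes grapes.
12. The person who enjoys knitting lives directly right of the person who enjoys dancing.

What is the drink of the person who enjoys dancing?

By clue 1, the milk drinker is in house 5.
Clue 1: the person who likes pears is in house 5.
House 1 favorite fruit: only apples fits.
That leaves plums as the favorite fruit for house 2.
The lemonade drinker is narrowed to house 3 or 4; consider each.
Placing it in house 3 leads to a contradiction, so it's in house 4.
From clue 2, the person who enjoys reading must be in house 3.
From clue 11, the person who likes grapes must be in house 3.
From clue 12, the person who enjoys knitting must be in house 2.
By clue 12, the person who enjoys dancing is in house 1.
So house 2 gets water for drink.
So house 4 gets painting for hobby.
The only hobby still possible for house 5 is pottery.
That leaves oranges as the favorite fruit for house 4.
Clue 5 places the tea drinker in house 3.
House 1's drink must be beer (nothing else left).
So: house 1 = beer/dancing/apples, house 2 = water/knitting/plums, house 3 = tea/reading/grapes, house 4 = lemonade/painting/oranges, house 5 = milk/pottery/pears.

beer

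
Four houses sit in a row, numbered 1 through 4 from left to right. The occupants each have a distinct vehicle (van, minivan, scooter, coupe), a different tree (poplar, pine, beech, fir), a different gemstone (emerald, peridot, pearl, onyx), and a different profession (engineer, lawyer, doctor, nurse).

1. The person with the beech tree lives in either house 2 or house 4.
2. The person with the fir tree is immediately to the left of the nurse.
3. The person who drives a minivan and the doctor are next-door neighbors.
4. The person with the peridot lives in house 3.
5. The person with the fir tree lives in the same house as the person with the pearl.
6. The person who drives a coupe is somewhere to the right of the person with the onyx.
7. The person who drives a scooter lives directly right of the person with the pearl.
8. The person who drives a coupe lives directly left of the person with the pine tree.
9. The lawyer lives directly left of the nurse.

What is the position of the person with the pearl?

By clue 4, the person with the peridot is in house 3.
That leaves emerald as the gemstone for house 4.
The person who drives a coupe is narrowed to house 2 or 3; consider each.
Placing it in house 2 leads to a contradiction, so it's in house 3.
Clue 8: the person with the pine tree is in house 4.
The only tree still possible for house 1 is fir.
The only tree still possible for house 2 is beech.
House 3 tree: only poplar fits.
From clue 2, the nurse must be in house 2.
Clue 5: the person with the pearl is in house 1.
From clue 9, the lawyer must be in house 1.
So house 2 gets scooter for vehicle.
House 2's gemstone must be onyx (nothing else left).
That leaves engineer as the profession for house 4.
Clue 3 places the person who drives a minivan in house 4.
The only vehicle still possible for house 1 is van.
That leaves doctor as the profession for house 3.
So: house 1 = van/fir/pearl/lawyer, house 2 = scooter/beech/onyx/nurse, house 3 = coupe/poplar/peridot/doctor, house 4 = minivan/pine/emerald/engineer.

1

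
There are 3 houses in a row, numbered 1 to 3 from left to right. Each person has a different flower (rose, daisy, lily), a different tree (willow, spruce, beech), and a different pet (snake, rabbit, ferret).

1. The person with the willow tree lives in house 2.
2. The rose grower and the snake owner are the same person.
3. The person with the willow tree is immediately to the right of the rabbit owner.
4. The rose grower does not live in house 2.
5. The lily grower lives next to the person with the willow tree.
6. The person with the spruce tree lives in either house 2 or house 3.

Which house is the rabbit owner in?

The person with the willow tree is in house 2 (clue 1).
The rabbit owner is in house 1 (clue 3).
The only flower still possible for house 2 is daisy.
That leaves beech as the tree for house 1.
So house 3 gets spruce for tree.
Clue 2 places the rose grower in house 3.
By clue 2, the snake owner is in house 3.
That leaves lily as the flower for house 1.
So house 2 gets ferret for pet.
So: house 1 = lily/beech/rabbit, house 2 = daisy/willow/ferret, house 3 = rose/spruce/snake.

1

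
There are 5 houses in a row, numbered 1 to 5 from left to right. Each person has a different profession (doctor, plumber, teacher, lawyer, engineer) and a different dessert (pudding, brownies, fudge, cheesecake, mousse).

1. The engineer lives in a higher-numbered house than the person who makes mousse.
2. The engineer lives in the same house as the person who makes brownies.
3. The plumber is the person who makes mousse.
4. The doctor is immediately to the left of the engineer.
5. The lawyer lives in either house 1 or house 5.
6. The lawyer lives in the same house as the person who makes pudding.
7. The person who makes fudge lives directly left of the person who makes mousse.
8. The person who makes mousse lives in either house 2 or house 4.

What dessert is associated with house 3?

The lawyer is narrowed to house 1 or 5; consider each.
Placing it in house 1 leads to a contradiction, so it's in house 5.
Clue 6: the person who makes pudding is in house 5.
So house 1 gets teacher for profession.
By clue 1, the person who makes mousse is in house 2.
Clue 3 places the plumber in house 2.
Clue 7 places the person who makes fudge in house 1.
The only profession still possible for house 4 is engineer.
From clue 2, the person who makes brownies must be in house 4.
That leaves doctor as the profession for house 3.
House 3's dessert must be cheesecake (nothing else left).
So: house 1 = teacher/fudge, house 2 = plumber/mousse, house 3 = doctor/cheesecake, house 4 = engineer/brownies, house 5 = lawyer/pudding.

cheesecake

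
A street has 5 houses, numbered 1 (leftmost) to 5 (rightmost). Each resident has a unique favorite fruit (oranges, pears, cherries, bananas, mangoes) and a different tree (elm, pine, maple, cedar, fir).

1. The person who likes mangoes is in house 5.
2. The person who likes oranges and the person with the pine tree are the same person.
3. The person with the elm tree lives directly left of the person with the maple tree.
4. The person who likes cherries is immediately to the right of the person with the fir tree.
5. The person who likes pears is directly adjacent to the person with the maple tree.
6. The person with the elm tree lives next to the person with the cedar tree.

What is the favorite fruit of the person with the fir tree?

bananas

Clue 1: the person who likes mangoes is in house 5.
The person who likes cherries is narrowed to house 2 or 3 or 4; consider each.
Placing it in house 2 and house 4 leads to a contradiction, so it's in house 3.
By clue 4, the person with the fir tree is in house 2.
By clue 5, the person who likes pears is in house 4.
Clue 5 places the person with the maple tree in house 5.
House 2 favorite fruit: only bananas fits.
So house 1 gets pine for tree.
Clue 3: the person with the elm tree is in house 4.
From clue 6, the person with the cedar tree must be in house 3.
House 1 favorite fruit: only oranges fits.
So: house 1 = oranges/pine, house 2 = bananas/fir, house 3 = cherries/cedar, house 4 = pears/elm, house 5 = mangoes/maple.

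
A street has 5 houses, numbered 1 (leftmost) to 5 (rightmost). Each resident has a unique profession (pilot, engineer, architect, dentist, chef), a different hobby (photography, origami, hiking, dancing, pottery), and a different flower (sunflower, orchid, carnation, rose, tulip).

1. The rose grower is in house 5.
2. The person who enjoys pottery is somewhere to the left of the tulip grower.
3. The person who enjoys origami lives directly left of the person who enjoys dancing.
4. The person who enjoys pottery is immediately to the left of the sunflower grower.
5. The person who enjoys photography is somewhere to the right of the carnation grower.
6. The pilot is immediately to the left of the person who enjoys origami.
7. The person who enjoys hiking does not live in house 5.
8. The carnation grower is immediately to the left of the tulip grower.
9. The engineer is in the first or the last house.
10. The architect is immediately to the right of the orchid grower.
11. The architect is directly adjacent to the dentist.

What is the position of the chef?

The rose grower is in house 5 (clue 1).
The engineer is narrowed to house 1 or 5; consider each.
Placing it in house 1 leads to a contradiction, so it's in house 5.
The architect is narrowed to house 2 or 3 or 4; consider each.
Placing it in house 3 and house 4 leads to a contradiction, so it's in house 2.
The orchid grower is in house 1 (clue 10).
That leaves chef as the profession for house 4.
The dentist is narrowed to house 1 or 3; consider each.
Placing it in house 1 leads to a contradiction, so it's in house 3.
House 1 profession: only pilot fits.
By clue 6, the person who enjoys origami is in house 2.
Clue 3 places the person who enjoys dancing in house 3.
So house 1 gets pottery for hobby.
The only hobby still possible for house 5 is photography.
From clue 4, the sunflower grower must be in house 2.
So house 4 gets hiking for hobby.
House 3 flower: only carnation fits.
That leaves tulip as the flower for house 4.
So: house 1 = pilot/pottery/orchid, house 2 = architect/origami/sunflower, house 3 = dentist/dancing/carnation, house 4 = chef/hiking/tulip, house 5 = engineer/photography/rose.

4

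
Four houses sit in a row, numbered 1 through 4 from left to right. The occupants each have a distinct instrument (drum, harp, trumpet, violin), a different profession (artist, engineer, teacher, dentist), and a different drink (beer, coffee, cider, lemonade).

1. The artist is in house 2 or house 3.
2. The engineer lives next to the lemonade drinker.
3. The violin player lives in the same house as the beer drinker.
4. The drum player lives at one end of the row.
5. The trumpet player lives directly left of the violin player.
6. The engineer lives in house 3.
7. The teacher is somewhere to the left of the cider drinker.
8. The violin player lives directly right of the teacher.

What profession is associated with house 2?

artist

By clue 6, the engineer is in house 3.
That leaves dentist as the profession for house 4.
House 1 profession: only teacher fits.
So house 2 gets artist for profession.
The only drink still possible for house 1 is coffee.
Clue 8 places the violin player in house 2.
That leaves harp as the instrument for house 3.
So house 4 gets drum for instrument.
Clue 3 places the beer drinker in house 2.
That leaves trumpet as the instrument for house 1.
So house 3 gets cider for drink.
That leaves lemonade as the drink for house 4.
So: house 1 = trumpet/teacher/coffee, house 2 = violin/artist/beer, house 3 = harp/engineer/cider, house 4 = drum/dentist/lemonade.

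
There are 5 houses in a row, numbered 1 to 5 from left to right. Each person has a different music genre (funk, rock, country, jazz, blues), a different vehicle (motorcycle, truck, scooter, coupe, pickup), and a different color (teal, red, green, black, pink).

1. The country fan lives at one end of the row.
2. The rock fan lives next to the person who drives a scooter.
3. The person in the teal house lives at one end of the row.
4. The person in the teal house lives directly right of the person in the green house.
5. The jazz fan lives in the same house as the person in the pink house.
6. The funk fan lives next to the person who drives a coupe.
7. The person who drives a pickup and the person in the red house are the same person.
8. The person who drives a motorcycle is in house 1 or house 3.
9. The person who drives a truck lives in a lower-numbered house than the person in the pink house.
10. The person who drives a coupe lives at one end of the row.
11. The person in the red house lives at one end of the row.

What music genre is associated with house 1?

country

Clue 4: the person in the teal house is in house 5.
The person in the green house is in house 4 (clue 4).
House 1's color must be red (nothing else left).
Clue 7: the person who drives a pickup is in house 1.
So house 4 gets scooter for vehicle.
So house 5 gets coupe for vehicle.
By clue 6, the funk fan is in house 4.
Clue 9: the person in the pink house is in house 3.
The only vehicle still possible for house 2 is truck.
So house 3 gets motorcycle for vehicle.
House 2's color must be black (nothing else left).
By clue 5, the jazz fan is in house 3.
That leaves blues as the music genre for house 2.
House 1 music genre: only country fits.
House 5's music genre must be rock (nothing else left).
So: house 1 = country/pickup/red, house 2 = blues/truck/black, house 3 = jazz/motorcycle/pink, house 4 = funk/scooter/green, house 5 = rock/coupe/teal.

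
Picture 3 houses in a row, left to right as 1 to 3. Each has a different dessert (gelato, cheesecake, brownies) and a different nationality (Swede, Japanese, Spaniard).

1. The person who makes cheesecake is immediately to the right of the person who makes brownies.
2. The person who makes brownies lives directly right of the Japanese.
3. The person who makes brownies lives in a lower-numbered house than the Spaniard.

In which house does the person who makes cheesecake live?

3

By clue 2, the person who makes brownies is in house 2.
Clue 2 places the Japanese in house 1.
Clue 3 places the Spaniard in house 3.
House 1 dessert: only gelato fits.
The only dessert still possible for house 3 is cheesecake.
So house 2 gets Swede for nationality.
So: house 1 = gelato/Japanese, house 2 = brownies/Swede, house 3 = cheesecake/Spaniard.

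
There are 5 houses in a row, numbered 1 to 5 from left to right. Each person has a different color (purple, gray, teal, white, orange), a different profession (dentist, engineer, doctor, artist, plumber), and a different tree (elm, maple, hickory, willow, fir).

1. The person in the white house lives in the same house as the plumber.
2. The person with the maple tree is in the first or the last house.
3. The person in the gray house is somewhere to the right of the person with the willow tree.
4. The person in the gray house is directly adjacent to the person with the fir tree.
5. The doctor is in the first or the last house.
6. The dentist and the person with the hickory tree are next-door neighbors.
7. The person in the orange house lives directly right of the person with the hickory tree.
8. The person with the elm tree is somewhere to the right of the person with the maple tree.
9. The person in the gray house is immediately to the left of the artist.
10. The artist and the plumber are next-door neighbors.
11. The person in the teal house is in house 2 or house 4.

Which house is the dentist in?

2

Clue 8: the person with the maple tree is in house 1.
So house 1 gets purple for color.
The only color still possible for house 2 is teal.
The person in the gray house is narrowed to house 3 or 4; consider each.
Placing it in house 4 leads to a contradiction, so it's in house 3.
Clue 3 places the person with the willow tree in house 2.
The artist is in house 4 (clue 9).
House 4's tree must be fir (nothing else left).
That leaves elm as the tree for house 5.
From clue 1, the person in the white house must be in house 5.
By clue 1, the plumber is in house 5.
Clue 6 places the dentist in house 2.
Clue 7 places the person in the orange house in house 4.
House 3 profession: only engineer fits.
House 3's tree must be hickory (nothing else left).
That leaves doctor as the profession for house 1.
So: house 1 = purple/doctor/maple, house 2 = teal/dentist/willow, house 3 = gray/engineer/hickory, house 4 = orange/artist/fir, house 5 = white/plumber/elm.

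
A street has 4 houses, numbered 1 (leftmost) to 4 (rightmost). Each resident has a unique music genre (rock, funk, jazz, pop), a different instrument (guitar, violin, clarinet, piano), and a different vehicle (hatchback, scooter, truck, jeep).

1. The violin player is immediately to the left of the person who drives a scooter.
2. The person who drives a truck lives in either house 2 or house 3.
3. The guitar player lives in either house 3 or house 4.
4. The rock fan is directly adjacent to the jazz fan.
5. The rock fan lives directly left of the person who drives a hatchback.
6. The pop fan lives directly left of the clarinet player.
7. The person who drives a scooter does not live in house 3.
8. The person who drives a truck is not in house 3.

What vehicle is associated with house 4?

scooter

Clue 8: the person who drives a truck is in house 2.
House 1 vehicle: only jeep fits.
House 3 vehicle: only hatchback fits.
The only vehicle still possible for house 4 is scooter.
The violin player is in house 3 (clue 1).
Clue 5: the rock fan is in house 2.
House 1's instrument must be piano (nothing else left).
House 2's instrument must be clarinet (nothing else left).
House 4 instrument: only guitar fits.
By clue 6, the pop fan is in house 1.
So house 4 gets funk for music genre.
That leaves jazz as the music genre for house 3.
So: house 1 = pop/piano/jeep, house 2 = rock/clarinet/truck, house 3 = jazz/violin/hatchback, house 4 = funk/guitar/scooter.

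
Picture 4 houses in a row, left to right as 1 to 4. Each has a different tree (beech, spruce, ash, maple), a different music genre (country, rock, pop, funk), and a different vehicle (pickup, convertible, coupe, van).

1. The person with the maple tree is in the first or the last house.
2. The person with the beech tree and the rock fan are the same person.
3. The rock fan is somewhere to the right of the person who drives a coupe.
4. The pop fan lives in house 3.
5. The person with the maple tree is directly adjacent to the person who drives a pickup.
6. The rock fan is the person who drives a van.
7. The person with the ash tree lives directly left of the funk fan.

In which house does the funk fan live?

Clue 4: the pop fan is in house 3.
House 1's music genre must be country (nothing else left).
The person with the ash tree is narrowed to house 1 or 3; consider each.
Placing it in house 1 leads to a contradiction, so it's in house 3.
Clue 7: the funk fan is in house 4.
House 2 music genre: only rock fits.
By clue 2, the person with the beech tree is in house 2.
The person who drives a coupe is in house 1 (clue 3).
Clue 6: the person who drives a van is in house 2.
House 4's vehicle must be convertible (nothing else left).
Clue 5: the person with the maple tree is in house 4.
House 1 tree: only spruce fits.
The only vehicle still possible for house 3 is pickup.
So: house 1 = spruce/country/coupe, house 2 = beech/rock/van, house 3 = ash/pop/pickup, house 4 = maple/funk/convertible.

4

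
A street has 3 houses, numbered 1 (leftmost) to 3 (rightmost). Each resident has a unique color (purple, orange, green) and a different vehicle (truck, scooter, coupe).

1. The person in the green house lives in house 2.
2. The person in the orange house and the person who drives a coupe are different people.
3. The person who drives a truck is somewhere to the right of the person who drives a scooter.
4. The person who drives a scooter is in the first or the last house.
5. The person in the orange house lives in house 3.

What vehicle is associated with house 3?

Clue 1 places the person in the green house in house 2.
By clue 4, the person who drives a scooter is in house 1.
The person in the orange house is in house 3 (clue 5).
The only color still possible for house 1 is purple.
Clue 2 places the person who drives a coupe in house 2.
House 3's vehicle must be truck (nothing else left).
So: house 1 = purple/scooter, house 2 = green/coupe, house 3 = orange/truck.

truck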